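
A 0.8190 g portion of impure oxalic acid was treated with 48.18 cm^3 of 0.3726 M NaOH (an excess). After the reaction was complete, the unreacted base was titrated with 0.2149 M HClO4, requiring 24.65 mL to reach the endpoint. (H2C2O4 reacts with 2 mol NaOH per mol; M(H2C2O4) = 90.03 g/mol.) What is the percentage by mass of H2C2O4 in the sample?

Total n(NaOH) added = 0.3726 x 0.04818 = 0.01795 mol.
n(HClO4) used = 0.2149 x 0.02465 = 0.005297 mol, which equals the excess n(NaOH).
So n(NaOH) consumed by the sample = 0.01795 - 0.005297 = 0.01265 mol.
n(H2C2O4) = 0.01265 / 2 = 0.006327 mol.
mass H2C2O4 = 0.006327 x 90.03 = 0.5696 g, so %H2C2O4 = 0.5696/0.8190 x 100 = 69.6%.

69.6%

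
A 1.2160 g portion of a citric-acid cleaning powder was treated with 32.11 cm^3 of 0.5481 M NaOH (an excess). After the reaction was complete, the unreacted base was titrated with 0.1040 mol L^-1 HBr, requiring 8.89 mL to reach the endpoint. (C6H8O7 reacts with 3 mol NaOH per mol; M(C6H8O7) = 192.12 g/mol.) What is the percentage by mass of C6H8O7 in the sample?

87.8%

Total n(NaOH) added = 0.5481 x 0.03211 = 0.01760 mol.
n(HBr) used = 0.1040 x 0.008890 = 0.0009246 mol, which equals the excess n(NaOH).
So n(NaOH) consumed by the sample = 0.01760 - 0.0009246 = 0.01667 mol.
n(C6H8O7) = 0.01667 / 3 = 0.005558 mol.
mass C6H8O7 = 0.005558 x 192.12 = 1.068 g, so %C6H8O7 = 1.068/1.2160 x 100 = 87.8%.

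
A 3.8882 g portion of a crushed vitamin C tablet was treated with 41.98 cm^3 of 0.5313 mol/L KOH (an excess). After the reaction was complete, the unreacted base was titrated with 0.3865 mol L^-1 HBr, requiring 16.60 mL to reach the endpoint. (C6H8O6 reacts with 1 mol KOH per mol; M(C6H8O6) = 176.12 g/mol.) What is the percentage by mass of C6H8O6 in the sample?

72.0%

Total n(KOH) added = 0.5313 x 0.04198 = 0.02230 mol.
n(HBr) used = 0.3865 x 0.01660 = 0.006416 mol, which equals the excess n(KOH).
So n(KOH) consumed by the sample = 0.02230 - 0.006416 = 0.01589 mol.
n(C6H8O6) = 0.01589 / 1 = 0.01589 mol.
mass C6H8O6 = 0.01589 x 176.12 = 2.798 g, so %C6H8O6 = 2.798/3.8882 x 100 = 72.0%.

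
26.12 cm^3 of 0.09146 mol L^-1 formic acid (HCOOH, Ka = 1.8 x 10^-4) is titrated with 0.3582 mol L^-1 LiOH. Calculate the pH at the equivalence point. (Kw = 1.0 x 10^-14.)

8.30

n(HCOOH) = 0.09146 x 0.02612 = 0.002389 mol; V(LiOH) at equivalence = 0.002389/0.3582 = 0.006669 L.
At equivalence all the acid is converted to HCOO-; total volume = 0.02612 + 0.006669 = 0.03279 L, so [HCOO-] = 0.002389/0.03279 = 0.07286 M.
Kb = Kw/Ka = 1.0e-14 / 1.8 x 10^-4 = 5.56e-11.
[OH^-] = sqrt(Kb x [HCOO-]) = sqrt(5.56e-11 x 0.07286) = 2.01e-6 M.
pOH = 5.70, so pH = 14.00 - 5.70 = 8.30.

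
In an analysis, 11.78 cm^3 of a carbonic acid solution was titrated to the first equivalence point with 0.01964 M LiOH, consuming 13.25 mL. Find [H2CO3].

n(LiOH) = 0.01964 x 0.01325 = 0.0002602 mol.
At the first equivalence point, 1 mol OH^- react per mol H2CO3, so n(H2CO3) = 0.0002602 / 1 = 0.0002602 mol.
[H2CO3] = 0.0002602 / 0.01178 L = 0.0221 M.

0.0221 M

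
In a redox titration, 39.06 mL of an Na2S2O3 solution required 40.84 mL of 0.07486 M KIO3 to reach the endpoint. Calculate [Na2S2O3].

n(KIO3) = 0.07486 x 0.04084 = 0.003057 mol.
From the balanced equation, 1 mol KIO3 reacts with 6 mol Na2S2O3, so n(Na2S2O3) = 0.003057 x 6/1 = 0.01834 mol.
[Na2S2O3] = 0.01834 / 0.03906 L = 0.470 M.

0.470 M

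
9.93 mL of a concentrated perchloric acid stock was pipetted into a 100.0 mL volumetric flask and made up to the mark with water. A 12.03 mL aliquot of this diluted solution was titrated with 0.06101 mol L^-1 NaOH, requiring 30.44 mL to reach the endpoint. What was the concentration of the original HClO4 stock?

1.55 M

n(NaOH) = 0.06101 x 0.03044 = 0.001857 mol.
n(HClO4) in the aliquot = 0.001857 mol.
[diluted HClO4] = 0.001857 / 0.01203 = 0.1544 M.
Dilution factor = 100.0/9.930 = 10.07, so [stock] = 0.1544 x 10.07 = 1.55 M.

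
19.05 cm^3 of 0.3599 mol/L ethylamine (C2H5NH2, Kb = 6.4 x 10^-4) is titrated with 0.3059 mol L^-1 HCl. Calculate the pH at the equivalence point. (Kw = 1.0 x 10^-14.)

5.79

n(C2H5NH2) = 0.3599 x 0.01905 = 0.006856 mol; V(HCl) at equivalence = 0.006856/0.3059 = 0.02241 L.
At equivalence the base is fully converted to C2H5NH3+; total volume = 0.04146 L, so [C2H5NH3+] = 0.006856/0.04146 = 0.1654 M.
Ka(C2H5NH3+) = Kw/Kb = 1.0e-14 / 6.4 x 10^-4 = 1.56e-11.
[H^+] = sqrt(Ka x [C2H5NH3+]) = sqrt(1.56e-11 x 0.1654) = 1.61e-6 M.
pH = -log(1.61e-6) = 5.79.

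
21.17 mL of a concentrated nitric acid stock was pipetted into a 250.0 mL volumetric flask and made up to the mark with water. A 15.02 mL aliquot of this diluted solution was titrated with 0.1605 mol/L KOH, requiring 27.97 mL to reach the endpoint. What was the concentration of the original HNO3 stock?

n(KOH) = 0.1605 x 0.02797 = 0.004489 mol.
n(HNO3) in the aliquot = 0.004489 mol.
[diluted HNO3] = 0.004489 / 0.01502 = 0.2989 M.
Dilution factor = 250.0/21.17 = 11.81, so [stock] = 0.2989 x 11.81 = 3.53 M.

3.53 M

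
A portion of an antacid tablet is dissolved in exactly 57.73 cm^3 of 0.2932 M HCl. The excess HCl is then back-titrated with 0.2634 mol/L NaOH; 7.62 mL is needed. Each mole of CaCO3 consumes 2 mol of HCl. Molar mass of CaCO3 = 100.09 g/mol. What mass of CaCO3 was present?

0.747 g

Total n(HCl) added = 0.2932 x 0.05773 = 0.01693 mol.
n(NaOH) used = 0.2634 x 0.007620 = 0.002007 mol, which equals the excess n(HCl).
So n(HCl) consumed by the sample = 0.01693 - 0.002007 = 0.01492 mol.
n(CaCO3) = 0.01492 / 2 = 0.007460 mol.
mass = 0.007460 mol x 100.09 g/mol = 0.747 g.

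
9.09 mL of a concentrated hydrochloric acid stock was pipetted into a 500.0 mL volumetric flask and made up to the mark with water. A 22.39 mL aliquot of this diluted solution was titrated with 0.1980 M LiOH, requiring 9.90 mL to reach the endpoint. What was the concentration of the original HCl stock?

4.82 M

n(LiOH) = 0.1980 x 0.009900 = 0.001960 mol.
n(HCl) in the aliquot = 0.001960 mol.
[diluted HCl] = 0.001960 / 0.02239 = 0.08755 M.
Dilution factor = 500.0/9.090 = 55.01, so [stock] = 0.08755 x 55.01 = 4.82 M.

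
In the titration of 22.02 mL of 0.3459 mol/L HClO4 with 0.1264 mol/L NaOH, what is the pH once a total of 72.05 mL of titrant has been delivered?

n(acid) = 0.3459 x 0.02202 = 0.007617 mol; n(NaOH) added = 0.1264 x 0.07205 = 0.009107 mol.
Base is in excess by 0.009107 - 0.007617 = 0.001490 mol in a total volume of 0.09407 L.
[OH^-] = 0.001490/0.09407 = 0.01584 M, so pOH = 1.80 and pH = 14.00 - 1.80 = 12.20.

12.20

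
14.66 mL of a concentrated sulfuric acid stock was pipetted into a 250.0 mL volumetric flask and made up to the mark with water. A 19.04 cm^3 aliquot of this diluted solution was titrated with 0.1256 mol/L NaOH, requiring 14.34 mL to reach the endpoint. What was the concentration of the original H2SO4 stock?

0.807 M

n(NaOH) = 0.1256 x 0.01434 = 0.001801 mol.
n(H2SO4) in the aliquot = 0.001801 x 1/2 = 0.0009006 mol.
[diluted H2SO4] = 0.0009006 / 0.01904 = 0.04730 M.
Dilution factor = 250.0/14.66 = 17.05, so [stock] = 0.04730 x 17.05 = 0.807 M.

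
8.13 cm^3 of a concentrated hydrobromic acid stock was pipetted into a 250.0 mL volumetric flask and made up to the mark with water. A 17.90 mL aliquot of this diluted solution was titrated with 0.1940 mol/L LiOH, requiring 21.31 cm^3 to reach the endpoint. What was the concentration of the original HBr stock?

n(LiOH) = 0.1940 x 0.02131 = 0.004134 mol.
n(HBr) in the aliquot = 0.004134 mol.
[diluted HBr] = 0.004134 / 0.01790 = 0.2310 M.
Dilution factor = 250.0/8.130 = 30.75, so [stock] = 0.2310 x 30.75 = 7.10 M.

7.10 M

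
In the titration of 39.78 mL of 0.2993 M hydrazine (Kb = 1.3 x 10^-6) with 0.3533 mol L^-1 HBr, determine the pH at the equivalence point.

n(N2H4) = 0.2993 x 0.03978 = 0.01191 mol; V(HBr) at equivalence = 0.01191/0.3533 = 0.03370 L.
At equivalence the base is fully converted to N2H5+; total volume = 0.07348 L, so [N2H5+] = 0.01191/0.07348 = 0.1620 M.
Ka(N2H5+) = Kw/Kb = 1.0e-14 / 1.3 x 10^-6 = 7.69e-9.
[H^+] = sqrt(Ka x [N2H5+]) = sqrt(7.69e-9 x 0.1620) = 3.53e-5 M.
pH = -log(3.53e-5) = 4.45.

4.45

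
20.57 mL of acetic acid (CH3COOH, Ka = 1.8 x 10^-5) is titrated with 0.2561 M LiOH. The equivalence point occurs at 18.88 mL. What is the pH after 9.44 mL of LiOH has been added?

4.74

9.44 mL is exactly half the equivalence volume (18.88/2), i.e. the half-equivalence point.
There, n(HA) = n(A^-), so pH = pKa = -log(1.8 x 10^-5) = 4.74.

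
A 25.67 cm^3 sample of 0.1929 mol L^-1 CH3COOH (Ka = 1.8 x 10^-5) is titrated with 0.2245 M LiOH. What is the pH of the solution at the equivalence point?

n(CH3COOH) = 0.1929 x 0.02567 = 0.004952 mol; V(LiOH) at equivalence = 0.004952/0.2245 = 0.02206 L.
At equivalence all the acid is converted to CH3COO-; total volume = 0.02567 + 0.02206 = 0.04773 L, so [CH3COO-] = 0.004952/0.04773 = 0.1038 M.
Kb = Kw/Ka = 1.0e-14 / 1.8 x 10^-5 = 5.56e-10.
[OH^-] = sqrt(Kb x [CH3COO-]) = sqrt(5.56e-10 x 0.1038) = 7.59e-6 M.
pOH = 5.12, so pH = 14.00 - 5.12 = 8.88.

8.88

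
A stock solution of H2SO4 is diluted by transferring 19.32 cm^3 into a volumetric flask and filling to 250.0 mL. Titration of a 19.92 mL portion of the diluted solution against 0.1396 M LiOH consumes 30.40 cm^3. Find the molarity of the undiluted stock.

1.38 M

n(LiOH) = 0.1396 x 0.03040 = 0.004244 mol.
n(H2SO4) in the aliquot = 0.004244 x 1/2 = 0.002122 mol.
[diluted H2SO4] = 0.002122 / 0.01992 = 0.1065 M.
Dilution factor = 250.0/19.32 = 12.94, so [stock] = 0.1065 x 12.94 = 1.38 M.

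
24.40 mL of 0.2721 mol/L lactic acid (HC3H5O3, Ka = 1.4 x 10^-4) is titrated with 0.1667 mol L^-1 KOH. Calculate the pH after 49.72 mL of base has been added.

12.35

n(acid) = 0.2721 x 0.02440 = 0.006639 mol; n(KOH) added = 0.1667 x 0.04972 = 0.008288 mol.
Base is in excess by 0.008288 - 0.006639 = 0.001649 mol in a total volume of 0.07412 L.
[OH^-] = 0.001649/0.07412 = 0.02225 M, so pOH = 1.65 and pH = 14.00 - 1.65 = 12.35.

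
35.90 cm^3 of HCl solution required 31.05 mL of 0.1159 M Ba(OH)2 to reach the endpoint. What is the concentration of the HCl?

0.200 M

n(Ba(OH)2) delivered = 0.1159 x 0.03105 = 0.003599 mol.
The reaction is 2 HCl + 1 Ba(OH)2, so n(HCl) = 0.003599 x 2/1 = 0.007197 mol.
[HCl] = 0.007197 mol / 0.03590 L = 0.200 M.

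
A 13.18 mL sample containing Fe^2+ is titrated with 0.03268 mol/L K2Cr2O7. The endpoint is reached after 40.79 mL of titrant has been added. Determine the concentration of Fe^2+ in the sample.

0.607 M

n(K2Cr2O7) = 0.03268 x 0.04079 = 0.001333 mol.
From the balanced equation, 1 mol K2Cr2O7 reacts with 6 mol Fe^2+, so n(Fe^2+) = 0.001333 x 6/1 = 0.007998 mol.
[Fe^2+] = 0.007998 / 0.01318 L = 0.607 M.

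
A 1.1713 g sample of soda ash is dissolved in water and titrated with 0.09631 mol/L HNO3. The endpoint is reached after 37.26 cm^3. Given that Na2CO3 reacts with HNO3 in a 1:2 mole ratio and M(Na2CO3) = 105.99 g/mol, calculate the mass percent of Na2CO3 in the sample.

16.2%

n(HNO3) = 0.09631 x 0.03726 = 0.003589 mol.
n(Na2CO3) = 0.003589 / 2 = 0.001794 mol.
mass of Na2CO3 = 0.001794 x 105.99 = 0.1902 g.
% purity = 0.1902 / 1.1713 x 100 = 16.2%.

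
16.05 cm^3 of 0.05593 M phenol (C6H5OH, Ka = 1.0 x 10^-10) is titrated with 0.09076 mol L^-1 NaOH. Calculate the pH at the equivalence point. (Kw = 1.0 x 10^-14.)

n(C6H5OH) = 0.05593 x 0.01605 = 0.0008977 mol; V(NaOH) at equivalence = 0.0008977/0.09076 = 0.009891 L.
At equivalence all the acid is converted to C6H5O-; total volume = 0.01605 + 0.009891 = 0.02594 L, so [C6H5O-] = 0.0008977/0.02594 = 0.03460 M.
Kb = Kw/Ka = 1.0e-14 / 1.0 x 10^-10 = 0.000100.
[OH^-] = sqrt(Kb x [C6H5O-]) = sqrt(0.000100 x 0.03460) = 0.00186 M.
pOH = 2.73, so pH = 14.00 - 2.73 = 11.27.

11.27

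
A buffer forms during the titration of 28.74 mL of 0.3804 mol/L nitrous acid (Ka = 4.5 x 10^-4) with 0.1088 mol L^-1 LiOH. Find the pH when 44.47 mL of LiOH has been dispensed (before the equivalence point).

3.25

Initial n(HNO2) = 0.3804 x 0.02874 = 0.01093 mol.
n(LiOH) added = 0.1088 x 0.04447 = 0.004838 mol, converting that many moles of HNO2 to NO2-.
Remaining n(HNO2) = 0.006094 mol; n(NO2-) = 0.004838 mol.
By Henderson-Hasselbalch, pH = pKa + log([A^-]/[HA]) = 3.35 + log(0.004838/0.006094) = 3.35 + (-0.10) = 3.25.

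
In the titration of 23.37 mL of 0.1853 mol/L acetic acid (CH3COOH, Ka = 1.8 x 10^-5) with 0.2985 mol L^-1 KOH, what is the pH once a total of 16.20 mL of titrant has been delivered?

n(acid) = 0.1853 x 0.02337 = 0.004330 mol; n(KOH) added = 0.2985 x 0.01620 = 0.004836 mol.
Base is in excess by 0.004836 - 0.004330 = 0.0005052 mol in a total volume of 0.03957 L.
[OH^-] = 0.0005052/0.03957 = 0.01277 M, so pOH = 1.89 and pH = 14.00 - 1.89 = 12.11.

12.11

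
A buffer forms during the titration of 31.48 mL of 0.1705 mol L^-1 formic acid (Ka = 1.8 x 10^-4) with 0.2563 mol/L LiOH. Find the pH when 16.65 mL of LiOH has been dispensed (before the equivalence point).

Initial n(HCOOH) = 0.1705 x 0.03148 = 0.005367 mol.
n(LiOH) added = 0.2563 x 0.01665 = 0.004267 mol, converting that many moles of HCOOH to HCOO-.
Remaining n(HCOOH) = 0.001100 mol; n(HCOO-) = 0.004267 mol.
By Henderson-Hasselbalch, pH = pKa + log([A^-]/[HA]) = 3.74 + log(0.004267/0.001100) = 3.74 + (+0.59) = 4.33.

4.33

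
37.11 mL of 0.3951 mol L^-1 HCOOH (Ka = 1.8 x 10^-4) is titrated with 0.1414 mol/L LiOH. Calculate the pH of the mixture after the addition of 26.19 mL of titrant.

Initial n(HCOOH) = 0.3951 x 0.03711 = 0.01466 mol.
n(LiOH) added = 0.1414 x 0.02619 = 0.003703 mol, converting that many moles of HCOOH to HCOO-.
Remaining n(HCOOH) = 0.01096 mol; n(HCOO-) = 0.003703 mol.
By Henderson-Hasselbalch, pH = pKa + log([A^-]/[HA]) = 3.74 + log(0.003703/0.01096) = 3.74 + (-0.47) = 3.27.

3.27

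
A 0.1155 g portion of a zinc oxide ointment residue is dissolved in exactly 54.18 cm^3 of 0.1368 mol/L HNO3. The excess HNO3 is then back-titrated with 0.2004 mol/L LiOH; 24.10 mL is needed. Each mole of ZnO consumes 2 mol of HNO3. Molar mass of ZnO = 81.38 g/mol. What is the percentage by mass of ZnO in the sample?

91.0%

Total n(HNO3) added = 0.1368 x 0.05418 = 0.007412 mol.
n(LiOH) used = 0.2004 x 0.02410 = 0.004830 mol, which equals the excess n(HNO3).
So n(HNO3) consumed by the sample = 0.007412 - 0.004830 = 0.002582 mol.
n(ZnO) = 0.002582 / 2 = 0.001291 mol.
mass ZnO = 0.001291 x 81.38 = 0.1051 g, so %ZnO = 0.1051/0.1155 x 100 = 91.0%.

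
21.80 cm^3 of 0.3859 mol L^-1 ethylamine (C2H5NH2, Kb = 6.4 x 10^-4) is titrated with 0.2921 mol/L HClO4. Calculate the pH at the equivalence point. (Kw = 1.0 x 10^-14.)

n(C2H5NH2) = 0.3859 x 0.02180 = 0.008413 mol; V(HClO4) at equivalence = 0.008413/0.2921 = 0.02880 L.
At equivalence the base is fully converted to C2H5NH3+; total volume = 0.05060 L, so [C2H5NH3+] = 0.008413/0.05060 = 0.1663 M.
Ka(C2H5NH3+) = Kw/Kb = 1.0e-14 / 6.4 x 10^-4 = 1.56e-11.
[H^+] = sqrt(Ka x [C2H5NH3+]) = sqrt(1.56e-11 x 0.1663) = 1.61e-6 M.
pH = -log(1.61e-6) = 5.79.

5.79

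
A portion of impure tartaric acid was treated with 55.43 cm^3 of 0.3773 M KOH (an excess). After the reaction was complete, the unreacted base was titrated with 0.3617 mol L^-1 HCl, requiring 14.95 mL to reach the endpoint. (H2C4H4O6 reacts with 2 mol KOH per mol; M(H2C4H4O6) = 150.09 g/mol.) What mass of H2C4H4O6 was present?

Total n(KOH) added = 0.3773 x 0.05543 = 0.02091 mol.
n(HCl) used = 0.3617 x 0.01495 = 0.005407 mol, which equals the excess n(KOH).
So n(KOH) consumed by the sample = 0.02091 - 0.005407 = 0.01551 mol.
n(H2C4H4O6) = 0.01551 / 2 = 0.007753 mol.
mass = 0.007753 mol x 150.09 g/mol = 1.16 g.

1.16 g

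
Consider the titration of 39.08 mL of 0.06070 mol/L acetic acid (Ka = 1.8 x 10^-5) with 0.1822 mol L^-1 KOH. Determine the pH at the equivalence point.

8.70

n(CH3COOH) = 0.06070 x 0.03908 = 0.002372 mol; V(KOH) at equivalence = 0.002372/0.1822 = 0.01302 L.
At equivalence all the acid is converted to CH3COO-; total volume = 0.03908 + 0.01302 = 0.05210 L, so [CH3COO-] = 0.002372/0.05210 = 0.04553 M.
Kb = Kw/Ka = 1.0e-14 / 1.8 x 10^-5 = 5.56e-10.
[OH^-] = sqrt(Kb x [CH3COO-]) = sqrt(5.56e-10 x 0.04553) = 5.03e-6 M.
pOH = 5.30, so pH = 14.00 - 5.30 = 8.70.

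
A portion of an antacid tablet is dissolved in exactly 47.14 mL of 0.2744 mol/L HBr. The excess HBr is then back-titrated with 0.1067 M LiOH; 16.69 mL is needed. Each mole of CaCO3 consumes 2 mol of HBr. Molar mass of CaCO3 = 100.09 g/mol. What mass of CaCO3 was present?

0.558 g

Total n(HBr) added = 0.2744 x 0.04714 = 0.01294 mol.
n(LiOH) used = 0.1067 x 0.01669 = 0.001781 mol, which equals the excess n(HBr).
So n(HBr) consumed by the sample = 0.01294 - 0.001781 = 0.01115 mol.
n(CaCO3) = 0.01115 / 2 = 0.005577 mol.
mass = 0.005577 mol x 100.09 g/mol = 0.558 g.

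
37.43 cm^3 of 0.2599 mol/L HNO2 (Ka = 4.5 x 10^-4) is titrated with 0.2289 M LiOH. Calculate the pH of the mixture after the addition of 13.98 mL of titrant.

3.04

Initial n(HNO2) = 0.2599 x 0.03743 = 0.009728 mol.
n(LiOH) added = 0.2289 x 0.01398 = 0.003200 mol, converting that many moles of HNO2 to NO2-.
Remaining n(HNO2) = 0.006528 mol; n(NO2-) = 0.003200 mol.
By Henderson-Hasselbalch, pH = pKa + log([A^-]/[HA]) = 3.35 + log(0.003200/0.006528) = 3.35 + (-0.31) = 3.04.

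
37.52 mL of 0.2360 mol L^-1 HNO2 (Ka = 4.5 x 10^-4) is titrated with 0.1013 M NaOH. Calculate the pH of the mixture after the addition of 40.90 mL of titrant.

3.29

Initial n(HNO2) = 0.2360 x 0.03752 = 0.008855 mol.
n(NaOH) added = 0.1013 x 0.04090 = 0.004143 mol, converting that many moles of HNO2 to NO2-.
Remaining n(HNO2) = 0.004712 mol; n(NO2-) = 0.004143 mol.
By Henderson-Hasselbalch, pH = pKa + log([A^-]/[HA]) = 3.35 + log(0.004143/0.004712) = 3.35 + (-0.06) = 3.29.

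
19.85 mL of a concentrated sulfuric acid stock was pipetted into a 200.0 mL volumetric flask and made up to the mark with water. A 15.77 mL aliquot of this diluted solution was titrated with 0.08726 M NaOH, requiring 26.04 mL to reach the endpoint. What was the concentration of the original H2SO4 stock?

0.726 M

n(NaOH) = 0.08726 x 0.02604 = 0.002272 mol.
n(H2SO4) in the aliquot = 0.002272 x 1/2 = 0.001136 mol.
[diluted H2SO4] = 0.001136 / 0.01577 = 0.07204 M.
Dilution factor = 200.0/19.85 = 10.08, so [stock] = 0.07204 x 10.08 = 0.726 M.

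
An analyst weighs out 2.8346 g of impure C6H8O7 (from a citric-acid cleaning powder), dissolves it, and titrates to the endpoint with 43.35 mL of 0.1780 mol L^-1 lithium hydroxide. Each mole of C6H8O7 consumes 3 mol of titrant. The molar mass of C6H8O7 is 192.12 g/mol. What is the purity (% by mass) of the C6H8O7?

17.4%

n(LiOH) = 0.1780 x 0.04335 = 0.007716 mol.
n(C6H8O7) = 0.007716 / 3 = 0.002572 mol.
mass of C6H8O7 = 0.002572 x 192.12 = 0.4942 g.
% purity = 0.4942 / 2.8346 x 100 = 17.4%.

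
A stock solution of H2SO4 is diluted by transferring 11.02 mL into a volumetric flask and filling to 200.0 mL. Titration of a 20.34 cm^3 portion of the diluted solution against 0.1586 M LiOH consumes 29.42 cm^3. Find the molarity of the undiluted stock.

n(LiOH) = 0.1586 x 0.02942 = 0.004666 mol.
n(H2SO4) in the aliquot = 0.004666 x 1/2 = 0.002333 mol.
[diluted H2SO4] = 0.002333 / 0.02034 = 0.1147 M.
Dilution factor = 200.0/11.02 = 18.15, so [stock] = 0.1147 x 18.15 = 2.08 M.

2.08 M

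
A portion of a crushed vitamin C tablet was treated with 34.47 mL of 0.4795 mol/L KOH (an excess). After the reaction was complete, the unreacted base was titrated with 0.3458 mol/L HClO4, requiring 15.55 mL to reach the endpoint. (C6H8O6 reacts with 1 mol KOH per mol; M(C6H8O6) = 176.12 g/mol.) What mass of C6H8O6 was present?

Total n(KOH) added = 0.4795 x 0.03447 = 0.01653 mol.
n(HClO4) used = 0.3458 x 0.01555 = 0.005377 mol, which equals the excess n(KOH).
So n(KOH) consumed by the sample = 0.01653 - 0.005377 = 0.01115 mol.
n(C6H8O6) = 0.01115 / 1 = 0.01115 mol.
mass = 0.01115 mol x 176.12 g/mol = 1.96 g.

1.96 g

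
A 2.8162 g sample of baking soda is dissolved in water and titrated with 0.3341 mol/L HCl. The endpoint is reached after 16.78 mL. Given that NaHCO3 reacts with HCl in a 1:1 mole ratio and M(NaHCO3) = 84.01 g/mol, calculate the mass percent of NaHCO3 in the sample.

16.7%

n(HCl) = 0.3341 x 0.01678 = 0.005606 mol.
n(NaHCO3) = 0.005606 / 1 = 0.005606 mol.
mass of NaHCO3 = 0.005606 x 84.01 = 0.4710 g.
% purity = 0.4710 / 2.8162 x 100 = 16.7%.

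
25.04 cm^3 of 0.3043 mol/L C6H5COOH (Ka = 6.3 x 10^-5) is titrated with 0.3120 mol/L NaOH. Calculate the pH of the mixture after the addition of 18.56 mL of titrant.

Initial n(C6H5COOH) = 0.3043 x 0.02504 = 0.007620 mol.
n(NaOH) added = 0.3120 x 0.01856 = 0.005791 mol, converting that many moles of C6H5COOH to C6H5COO-.
Remaining n(C6H5COOH) = 0.001829 mol; n(C6H5COO-) = 0.005791 mol.
By Henderson-Hasselbalch, pH = pKa + log([A^-]/[HA]) = 4.20 + log(0.005791/0.001829) = 4.20 + (+0.50) = 4.70.

4.70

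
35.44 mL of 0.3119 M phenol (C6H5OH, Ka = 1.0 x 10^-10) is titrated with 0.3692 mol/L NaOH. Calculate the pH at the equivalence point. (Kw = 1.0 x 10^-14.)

n(C6H5OH) = 0.3119 x 0.03544 = 0.01105 mol; V(NaOH) at equivalence = 0.01105/0.3692 = 0.02994 L.
At equivalence all the acid is converted to C6H5O-; total volume = 0.03544 + 0.02994 = 0.06538 L, so [C6H5O-] = 0.01105/0.06538 = 0.1691 M.
Kb = Kw/Ka = 1.0e-14 / 1.0 x 10^-10 = 0.000100.
[OH^-] = sqrt(Kb x [C6H5O-]) = sqrt(0.000100 x 0.1691) = 0.00411 M.
pOH = 2.39, so pH = 14.00 - 2.39 = 11.61.

11.61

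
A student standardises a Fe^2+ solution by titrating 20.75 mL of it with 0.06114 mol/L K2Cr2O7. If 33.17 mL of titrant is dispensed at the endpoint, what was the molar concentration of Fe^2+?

n(K2Cr2O7) = 0.06114 x 0.03317 = 0.002028 mol.
From the balanced equation, 1 mol K2Cr2O7 reacts with 6 mol Fe^2+, so n(Fe^2+) = 0.002028 x 6/1 = 0.01217 mol.
[Fe^2+] = 0.01217 / 0.02075 L = 0.586 M.

0.586 M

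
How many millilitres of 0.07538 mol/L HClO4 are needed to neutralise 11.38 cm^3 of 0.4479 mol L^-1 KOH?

n(KOH) = 0.4479 mol/L x 0.01138 L = 0.005097 mol.
At equivalence n(HClO4) = n(KOH) = 0.005097 mol.
V(HClO4) = 0.005097 / 0.07538 = 0.06762 L = 67.6 mL.

67.6 mL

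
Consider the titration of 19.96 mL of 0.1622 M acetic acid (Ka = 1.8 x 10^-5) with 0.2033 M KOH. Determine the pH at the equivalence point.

n(CH3COOH) = 0.1622 x 0.01996 = 0.003238 mol; V(KOH) at equivalence = 0.003238/0.2033 = 0.01592 L.
At equivalence all the acid is converted to CH3COO-; total volume = 0.01996 + 0.01592 = 0.03588 L, so [CH3COO-] = 0.003238/0.03588 = 0.09022 M.
Kb = Kw/Ka = 1.0e-14 / 1.8 x 10^-5 = 5.56e-10.
[OH^-] = sqrt(Kb x [CH3COO-]) = sqrt(5.56e-10 x 0.09022) = 7.08e-6 M.
pOH = 5.15, so pH = 14.00 - 5.15 = 8.85.

8.85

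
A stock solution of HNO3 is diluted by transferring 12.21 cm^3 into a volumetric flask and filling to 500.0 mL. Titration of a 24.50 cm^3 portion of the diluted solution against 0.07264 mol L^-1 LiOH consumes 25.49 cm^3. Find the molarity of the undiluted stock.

n(LiOH) = 0.07264 x 0.02549 = 0.001852 mol.
n(HNO3) in the aliquot = 0.001852 mol.
[diluted HNO3] = 0.001852 / 0.02450 = 0.07558 M.
Dilution factor = 500.0/12.21 = 40.95, so [stock] = 0.07558 x 40.95 = 3.09 M.

3.09 M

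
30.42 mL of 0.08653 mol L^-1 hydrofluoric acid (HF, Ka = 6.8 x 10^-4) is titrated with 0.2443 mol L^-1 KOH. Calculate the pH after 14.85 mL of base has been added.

n(acid) = 0.08653 x 0.03042 = 0.002632 mol; n(KOH) added = 0.2443 x 0.01485 = 0.003628 mol.
Base is in excess by 0.003628 - 0.002632 = 0.0009956 mol in a total volume of 0.04527 L.
[OH^-] = 0.0009956/0.04527 = 0.02199 M, so pOH = 1.66 and pH = 14.00 - 1.66 = 12.34.

12.34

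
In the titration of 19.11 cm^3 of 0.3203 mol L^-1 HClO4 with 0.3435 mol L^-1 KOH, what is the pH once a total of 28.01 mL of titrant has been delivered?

n(acid) = 0.3203 x 0.01911 = 0.006121 mol; n(KOH) added = 0.3435 x 0.02801 = 0.009621 mol.
Base is in excess by 0.009621 - 0.006121 = 0.003501 mol in a total volume of 0.04712 L.
[OH^-] = 0.003501/0.04712 = 0.07429 M, so pOH = 1.13 and pH = 14.00 - 1.13 = 12.87.

12.87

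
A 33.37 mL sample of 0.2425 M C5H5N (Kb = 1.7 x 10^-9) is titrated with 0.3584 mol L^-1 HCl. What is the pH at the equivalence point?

n(C5H5N) = 0.2425 x 0.03337 = 0.008092 mol; V(HCl) at equivalence = 0.008092/0.3584 = 0.02258 L.
At equivalence the base is fully converted to C5H5NH+; total volume = 0.05595 L, so [C5H5NH+] = 0.008092/0.05595 = 0.1446 M.
Ka(C5H5NH+) = Kw/Kb = 1.0e-14 / 1.7 x 10^-9 = 5.88e-6.
[H^+] = sqrt(Ka x [C5H5NH+]) = sqrt(5.88e-6 x 0.1446) = 0.000922 M.
pH = -log(0.000922) = 3.04.

3.04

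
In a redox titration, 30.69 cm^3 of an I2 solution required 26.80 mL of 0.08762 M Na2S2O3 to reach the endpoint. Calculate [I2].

n(Na2S2O3) = 0.08762 x 0.02680 = 0.002348 mol.
From the balanced equation, 2 mol Na2S2O3 reacts with 1 mol I2, so n(I2) = 0.002348 x 1/2 = 0.001174 mol.
[I2] = 0.001174 / 0.03069 L = 0.0383 M.

0.0383 M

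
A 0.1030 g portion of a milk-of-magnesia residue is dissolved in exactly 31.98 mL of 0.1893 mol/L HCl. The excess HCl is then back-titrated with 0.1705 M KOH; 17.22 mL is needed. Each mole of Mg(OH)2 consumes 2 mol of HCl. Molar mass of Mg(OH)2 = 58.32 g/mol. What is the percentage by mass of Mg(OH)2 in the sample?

88.3%

Total n(HCl) added = 0.1893 x 0.03198 = 0.006054 mol.
n(KOH) used = 0.1705 x 0.01722 = 0.002936 mol, which equals the excess n(HCl).
So n(HCl) consumed by the sample = 0.006054 - 0.002936 = 0.003118 mol.
n(Mg(OH)2) = 0.003118 / 2 = 0.001559 mol.
mass Mg(OH)2 = 0.001559 x 58.32 = 0.09092 g, so %Mg(OH)2 = 0.09092/0.1030 x 100 = 88.3%.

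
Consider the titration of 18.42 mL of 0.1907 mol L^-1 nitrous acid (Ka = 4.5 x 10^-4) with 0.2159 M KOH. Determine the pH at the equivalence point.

8.18

n(HNO2) = 0.1907 x 0.01842 = 0.003513 mol; V(KOH) at equivalence = 0.003513/0.2159 = 0.01627 L.
At equivalence all the acid is converted to NO2-; total volume = 0.01842 + 0.01627 = 0.03469 L, so [NO2-] = 0.003513/0.03469 = 0.1013 M.
Kb = Kw/Ka = 1.0e-14 / 4.5 x 10^-4 = 2.22e-11.
[OH^-] = sqrt(Kb x [NO2-]) = sqrt(2.22e-11 x 0.1013) = 1.50e-6 M.
pOH = 5.82, so pH = 14.00 - 5.82 = 8.18.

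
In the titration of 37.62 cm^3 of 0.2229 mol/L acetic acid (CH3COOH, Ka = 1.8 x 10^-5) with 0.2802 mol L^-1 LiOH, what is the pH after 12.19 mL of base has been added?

Initial n(CH3COOH) = 0.2229 x 0.03762 = 0.008385 mol.
n(LiOH) added = 0.2802 x 0.01219 = 0.003416 mol, converting that many moles of CH3COOH to CH3COO-.
Remaining n(CH3COOH) = 0.004970 mol; n(CH3COO-) = 0.003416 mol.
By Henderson-Hasselbalch, pH = pKa + log([A^-]/[HA]) = 4.74 + log(0.003416/0.004970) = 4.74 + (-0.16) = 4.58.

4.58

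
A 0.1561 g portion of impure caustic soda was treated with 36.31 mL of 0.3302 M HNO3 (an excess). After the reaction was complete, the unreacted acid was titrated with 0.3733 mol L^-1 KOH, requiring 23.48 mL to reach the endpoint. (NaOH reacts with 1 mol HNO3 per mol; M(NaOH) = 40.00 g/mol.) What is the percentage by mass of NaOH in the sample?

Total n(HNO3) added = 0.3302 x 0.03631 = 0.01199 mol.
n(KOH) used = 0.3733 x 0.02348 = 0.008765 mol, which equals the excess n(HNO3).
So n(HNO3) consumed by the sample = 0.01199 - 0.008765 = 0.003224 mol.
n(NaOH) = 0.003224 / 1 = 0.003224 mol.
mass NaOH = 0.003224 x 40.00 = 0.1290 g, so %NaOH = 0.1290/0.1561 x 100 = 82.6%.

82.6%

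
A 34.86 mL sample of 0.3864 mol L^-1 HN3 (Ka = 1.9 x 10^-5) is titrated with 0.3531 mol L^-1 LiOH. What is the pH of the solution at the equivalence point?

8.99

n(HN3) = 0.3864 x 0.03486 = 0.01347 mol; V(LiOH) at equivalence = 0.01347/0.3531 = 0.03815 L.
At equivalence all the acid is converted to N3-; total volume = 0.03486 + 0.03815 = 0.07301 L, so [N3-] = 0.01347/0.07301 = 0.1845 M.
Kb = Kw/Ka = 1.0e-14 / 1.9 x 10^-5 = 5.26e-10.
[OH^-] = sqrt(Kb x [N3-]) = sqrt(5.26e-10 x 0.1845) = 9.85e-6 M.
pOH = 5.01, so pH = 14.00 - 5.01 = 8.99.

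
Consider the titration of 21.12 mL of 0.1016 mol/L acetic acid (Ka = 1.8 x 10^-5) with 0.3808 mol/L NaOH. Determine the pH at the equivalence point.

n(CH3COOH) = 0.1016 x 0.02112 = 0.002146 mol; V(NaOH) at equivalence = 0.002146/0.3808 = 0.005635 L.
At equivalence all the acid is converted to CH3COO-; total volume = 0.02112 + 0.005635 = 0.02675 L, so [CH3COO-] = 0.002146/0.02675 = 0.08020 M.
Kb = Kw/Ka = 1.0e-14 / 1.8 x 10^-5 = 5.56e-10.
[OH^-] = sqrt(Kb x [CH3COO-]) = sqrt(5.56e-10 x 0.08020) = 6.68e-6 M.
pOH = 5.18, so pH = 14.00 - 5.18 = 8.82.

8.82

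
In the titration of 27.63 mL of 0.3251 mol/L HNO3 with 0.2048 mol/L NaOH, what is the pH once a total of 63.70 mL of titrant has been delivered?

n(acid) = 0.3251 x 0.02763 = 0.008983 mol; n(NaOH) added = 0.2048 x 0.06370 = 0.01305 mol.
Base is in excess by 0.01305 - 0.008983 = 0.004063 mol in a total volume of 0.09133 L.
[OH^-] = 0.004063/0.09133 = 0.04449 M, so pOH = 1.35 and pH = 14.00 - 1.35 = 12.65.

12.65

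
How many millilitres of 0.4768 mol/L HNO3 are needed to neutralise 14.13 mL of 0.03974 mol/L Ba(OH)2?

n(Ba(OH)2) = 0.03974 mol/L x 0.01413 L = 0.0005615 mol.
The neutralisation is 1 Ba(OH)2 : 2 HNO3, so n(HNO3) = 0.0005615 x 2/1 = 0.001123 mol.
V(HNO3) = 0.001123 / 0.4768 = 0.002355 L = 2.36 mL.

2.36 mL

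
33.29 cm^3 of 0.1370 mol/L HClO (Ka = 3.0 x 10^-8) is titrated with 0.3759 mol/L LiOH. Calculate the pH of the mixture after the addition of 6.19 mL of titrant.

Initial n(HClO) = 0.1370 x 0.03329 = 0.004561 mol.
n(LiOH) added = 0.3759 x 0.006190 = 0.002327 mol, converting that many moles of HClO to ClO-.
Remaining n(HClO) = 0.002234 mol; n(ClO-) = 0.002327 mol.
By Henderson-Hasselbalch, pH = pKa + log([A^-]/[HA]) = 7.52 + log(0.002327/0.002234) = 7.52 + (+0.02) = 7.54.

7.54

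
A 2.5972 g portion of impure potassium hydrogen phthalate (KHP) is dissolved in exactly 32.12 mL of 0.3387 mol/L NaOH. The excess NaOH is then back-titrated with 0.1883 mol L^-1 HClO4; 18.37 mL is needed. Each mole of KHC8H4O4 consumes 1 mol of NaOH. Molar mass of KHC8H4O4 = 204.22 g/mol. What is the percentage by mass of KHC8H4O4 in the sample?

58.3%

Total n(NaOH) added = 0.3387 x 0.03212 = 0.01088 mol.
n(HClO4) used = 0.1883 x 0.01837 = 0.003459 mol, which equals the excess n(NaOH).
So n(NaOH) consumed by the sample = 0.01088 - 0.003459 = 0.007420 mol.
n(KHC8H4O4) = 0.007420 / 1 = 0.007420 mol.
mass KHC8H4O4 = 0.007420 x 204.22 = 1.515 g, so %KHC8H4O4 = 1.515/2.5972 x 100 = 58.3%.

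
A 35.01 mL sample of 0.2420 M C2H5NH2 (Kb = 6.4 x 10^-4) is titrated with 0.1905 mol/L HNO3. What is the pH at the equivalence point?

n(C2H5NH2) = 0.2420 x 0.03501 = 0.008472 mol; V(HNO3) at equivalence = 0.008472/0.1905 = 0.04447 L.
At equivalence the base is fully converted to C2H5NH3+; total volume = 0.07948 L, so [C2H5NH3+] = 0.008472/0.07948 = 0.1066 M.
Ka(C2H5NH3+) = Kw/Kb = 1.0e-14 / 6.4 x 10^-4 = 1.56e-11.
[H^+] = sqrt(Ka x [C2H5NH3+]) = sqrt(1.56e-11 x 0.1066) = 1.29e-6 M.
pH = -log(1.29e-6) = 5.89.

5.89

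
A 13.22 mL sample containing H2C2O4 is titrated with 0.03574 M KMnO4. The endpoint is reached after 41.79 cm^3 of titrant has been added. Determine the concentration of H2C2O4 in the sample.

0.282 M

n(KMnO4) = 0.03574 x 0.04179 = 0.001494 mol.
From the balanced equation, 2 mol KMnO4 reacts with 5 mol H2C2O4, so n(H2C2O4) = 0.001494 x 5/2 = 0.003734 mol.
[H2C2O4] = 0.003734 / 0.01322 L = 0.282 M.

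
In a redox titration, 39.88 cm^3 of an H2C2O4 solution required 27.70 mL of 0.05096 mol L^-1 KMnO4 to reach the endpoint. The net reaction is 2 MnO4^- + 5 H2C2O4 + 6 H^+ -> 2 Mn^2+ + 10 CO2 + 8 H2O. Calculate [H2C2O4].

0.0885 M

n(KMnO4) = 0.05096 x 0.02770 = 0.001412 mol.
From the balanced equation, 2 mol KMnO4 reacts with 5 mol H2C2O4, so n(H2C2O4) = 0.001412 x 5/2 = 0.003529 mol.
[H2C2O4] = 0.003529 / 0.03988 L = 0.0885 M.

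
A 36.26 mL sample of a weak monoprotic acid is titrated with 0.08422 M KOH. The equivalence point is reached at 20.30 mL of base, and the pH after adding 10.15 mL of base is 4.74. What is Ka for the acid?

1.8 x 10^-5

10.15 mL is half of the equivalence volume, so this is the half-equivalence point where [HA] = [A^-].
At half-equivalence pH = pKa, so pKa = 4.74.
Ka = 10^(-4.74) = 1.8 x 10^-5.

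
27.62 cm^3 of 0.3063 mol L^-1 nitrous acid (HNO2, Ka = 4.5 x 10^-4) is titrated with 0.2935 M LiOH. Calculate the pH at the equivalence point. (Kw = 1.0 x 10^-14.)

n(HNO2) = 0.3063 x 0.02762 = 0.008460 mol; V(LiOH) at equivalence = 0.008460/0.2935 = 0.02882 L.
At equivalence all the acid is converted to NO2-; total volume = 0.02762 + 0.02882 = 0.05644 L, so [NO2-] = 0.008460/0.05644 = 0.1499 M.
Kb = Kw/Ka = 1.0e-14 / 4.5 x 10^-4 = 2.22e-11.
[OH^-] = sqrt(Kb x [NO2-]) = sqrt(2.22e-11 x 0.1499) = 1.83e-6 M.
pOH = 5.74, so pH = 14.00 - 5.74 = 8.26.

8.26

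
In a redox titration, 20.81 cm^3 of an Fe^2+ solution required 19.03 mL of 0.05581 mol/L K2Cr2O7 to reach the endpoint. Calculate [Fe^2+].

n(K2Cr2O7) = 0.05581 x 0.01903 = 0.001062 mol.
From the balanced equation, 1 mol K2Cr2O7 reacts with 6 mol Fe^2+, so n(Fe^2+) = 0.001062 x 6/1 = 0.006372 mol.
[Fe^2+] = 0.006372 / 0.02081 L = 0.306 M.

0.306 M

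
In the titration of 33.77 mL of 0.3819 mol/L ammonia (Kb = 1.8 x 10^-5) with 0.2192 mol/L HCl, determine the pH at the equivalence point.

5.06

n(NH3) = 0.3819 x 0.03377 = 0.01290 mol; V(HCl) at equivalence = 0.01290/0.2192 = 0.05884 L.
At equivalence the base is fully converted to NH4+; total volume = 0.09261 L, so [NH4+] = 0.01290/0.09261 = 0.1393 M.
Ka(NH4+) = Kw/Kb = 1.0e-14 / 1.8 x 10^-5 = 5.56e-10.
[H^+] = sqrt(Ka x [NH4+]) = sqrt(5.56e-10 x 0.1393) = 8.80e-6 M.
pH = -log(8.80e-6) = 5.06.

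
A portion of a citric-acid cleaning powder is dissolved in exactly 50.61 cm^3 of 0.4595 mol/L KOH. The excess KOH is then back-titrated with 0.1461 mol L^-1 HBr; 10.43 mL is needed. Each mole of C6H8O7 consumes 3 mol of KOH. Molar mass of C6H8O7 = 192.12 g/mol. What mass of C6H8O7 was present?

Total n(KOH) added = 0.4595 x 0.05061 = 0.02326 mol.
n(HBr) used = 0.1461 x 0.01043 = 0.001524 mol, which equals the excess n(KOH).
So n(KOH) consumed by the sample = 0.02326 - 0.001524 = 0.02173 mol.
n(C6H8O7) = 0.02173 / 3 = 0.007244 mol.
mass = 0.007244 mol x 192.12 g/mol = 1.39 g.

1.39 g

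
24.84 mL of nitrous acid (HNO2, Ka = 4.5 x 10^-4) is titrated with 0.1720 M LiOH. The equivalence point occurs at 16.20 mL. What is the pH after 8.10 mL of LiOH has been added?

3.35

8.10 mL is exactly half the equivalence volume (16.20/2), i.e. the half-equivalence point.
There, n(HA) = n(A^-), so pH = pKa = -log(4.5 x 10^-4) = 3.35.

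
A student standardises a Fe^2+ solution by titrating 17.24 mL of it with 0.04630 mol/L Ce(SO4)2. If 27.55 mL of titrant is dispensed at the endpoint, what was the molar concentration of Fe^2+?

n(Ce(SO4)2) = 0.04630 x 0.02755 = 0.001276 mol.
From the balanced equation, 1 mol Ce(SO4)2 reacts with 1 mol Fe^2+, so n(Fe^2+) = 0.001276 x 1/1 = 0.001276 mol.
[Fe^2+] = 0.001276 / 0.01724 L = 0.0740 M.

0.0740 M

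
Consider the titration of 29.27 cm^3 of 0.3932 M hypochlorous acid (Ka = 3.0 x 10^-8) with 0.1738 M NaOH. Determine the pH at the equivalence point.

10.30

n(HClO) = 0.3932 x 0.02927 = 0.01151 mol; V(NaOH) at equivalence = 0.01151/0.1738 = 0.06622 L.
At equivalence all the acid is converted to ClO-; total volume = 0.02927 + 0.06622 = 0.09549 L, so [ClO-] = 0.01151/0.09549 = 0.1205 M.
Kb = Kw/Ka = 1.0e-14 / 3.0 x 10^-8 = 3.33e-7.
[OH^-] = sqrt(Kb x [ClO-]) = sqrt(3.33e-7 x 0.1205) = 0.000200 M.
pOH = 3.70, so pH = 14.00 - 3.70 = 10.30.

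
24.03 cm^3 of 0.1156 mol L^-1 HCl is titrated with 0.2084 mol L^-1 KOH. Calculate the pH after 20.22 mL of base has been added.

n(acid) = 0.1156 x 0.02403 = 0.002778 mol; n(KOH) added = 0.2084 x 0.02022 = 0.004214 mol.
Base is in excess by 0.004214 - 0.002778 = 0.001436 mol in a total volume of 0.04425 L.
[OH^-] = 0.001436/0.04425 = 0.03245 M, so pOH = 1.49 and pH = 14.00 - 1.49 = 12.51.

12.51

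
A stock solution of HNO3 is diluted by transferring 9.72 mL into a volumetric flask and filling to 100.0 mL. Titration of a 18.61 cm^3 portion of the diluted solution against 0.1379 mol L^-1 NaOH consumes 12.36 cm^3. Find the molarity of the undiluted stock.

0.942 M

n(NaOH) = 0.1379 x 0.01236 = 0.001704 mol.
n(HNO3) in the aliquot = 0.001704 mol.
[diluted HNO3] = 0.001704 / 0.01861 = 0.09159 M.
Dilution factor = 100.0/9.720 = 10.29, so [stock] = 0.09159 x 10.29 = 0.942 M.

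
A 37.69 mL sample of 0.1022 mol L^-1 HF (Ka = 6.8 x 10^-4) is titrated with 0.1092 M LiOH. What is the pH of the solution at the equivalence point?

7.95

n(HF) = 0.1022 x 0.03769 = 0.003852 mol; V(LiOH) at equivalence = 0.003852/0.1092 = 0.03527 L.
At equivalence all the acid is converted to F-; total volume = 0.03769 + 0.03527 = 0.07296 L, so [F-] = 0.003852/0.07296 = 0.05279 M.
Kb = Kw/Ka = 1.0e-14 / 6.8 x 10^-4 = 1.47e-11.
[OH^-] = sqrt(Kb x [F-]) = sqrt(1.47e-11 x 0.05279) = 8.81e-7 M.
pOH = 6.05, so pH = 14.00 - 6.05 = 7.95.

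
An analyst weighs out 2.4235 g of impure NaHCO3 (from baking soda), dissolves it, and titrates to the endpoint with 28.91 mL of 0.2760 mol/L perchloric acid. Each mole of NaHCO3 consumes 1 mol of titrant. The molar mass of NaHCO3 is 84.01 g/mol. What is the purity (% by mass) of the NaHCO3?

27.7%

n(HClO4) = 0.2760 x 0.02891 = 0.007979 mol.
n(NaHCO3) = 0.007979 / 1 = 0.007979 mol.
mass of NaHCO3 = 0.007979 x 84.01 = 0.6703 g.
% purity = 0.6703 / 2.4235 x 100 = 27.7%.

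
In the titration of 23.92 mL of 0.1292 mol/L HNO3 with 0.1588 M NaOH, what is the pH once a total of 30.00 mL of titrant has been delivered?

n(acid) = 0.1292 x 0.02392 = 0.003090 mol; n(NaOH) added = 0.1588 x 0.03000 = 0.004764 mol.
Base is in excess by 0.004764 - 0.003090 = 0.001674 mol in a total volume of 0.05392 L.
[OH^-] = 0.001674/0.05392 = 0.03104 M, so pOH = 1.51 and pH = 14.00 - 1.51 = 12.49.

12.49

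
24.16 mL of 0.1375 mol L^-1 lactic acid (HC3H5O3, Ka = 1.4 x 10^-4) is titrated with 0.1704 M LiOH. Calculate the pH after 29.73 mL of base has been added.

12.51

n(acid) = 0.1375 x 0.02416 = 0.003322 mol; n(LiOH) added = 0.1704 x 0.02973 = 0.005066 mol.
Base is in excess by 0.005066 - 0.003322 = 0.001744 mol in a total volume of 0.05389 L.
[OH^-] = 0.001744/0.05389 = 0.03236 M, so pOH = 1.49 and pH = 14.00 - 1.49 = 12.51.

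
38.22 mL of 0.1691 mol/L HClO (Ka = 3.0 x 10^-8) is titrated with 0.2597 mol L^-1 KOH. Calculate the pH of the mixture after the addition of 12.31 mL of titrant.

7.51

Initial n(HClO) = 0.1691 x 0.03822 = 0.006463 mol.
n(KOH) added = 0.2597 x 0.01231 = 0.003197 mol, converting that many moles of HClO to ClO-.
Remaining n(HClO) = 0.003266 mol; n(ClO-) = 0.003197 mol.
By Henderson-Hasselbalch, pH = pKa + log([A^-]/[HA]) = 7.52 + log(0.003197/0.003266) = 7.52 + (-0.01) = 7.51.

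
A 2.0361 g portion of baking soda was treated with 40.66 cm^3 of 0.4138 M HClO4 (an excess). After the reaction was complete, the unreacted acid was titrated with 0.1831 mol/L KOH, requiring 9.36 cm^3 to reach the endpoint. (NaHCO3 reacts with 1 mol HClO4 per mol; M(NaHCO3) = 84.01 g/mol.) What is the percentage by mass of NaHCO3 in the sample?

Total n(HClO4) added = 0.4138 x 0.04066 = 0.01683 mol.
n(KOH) used = 0.1831 x 0.009360 = 0.001714 mol, which equals the excess n(HClO4).
So n(HClO4) consumed by the sample = 0.01683 - 0.001714 = 0.01511 mol.
n(NaHCO3) = 0.01511 / 1 = 0.01511 mol.
mass NaHCO3 = 0.01511 x 84.01 = 1.269 g, so %NaHCO3 = 1.269/2.0361 x 100 = 62.3%.

62.3%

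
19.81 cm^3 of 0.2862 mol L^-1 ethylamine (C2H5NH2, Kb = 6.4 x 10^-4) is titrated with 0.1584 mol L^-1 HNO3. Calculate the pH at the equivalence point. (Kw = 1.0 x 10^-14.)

n(C2H5NH2) = 0.2862 x 0.01981 = 0.005670 mol; V(HNO3) at equivalence = 0.005670/0.1584 = 0.03579 L.
At equivalence the base is fully converted to C2H5NH3+; total volume = 0.05560 L, so [C2H5NH3+] = 0.005670/0.05560 = 0.1020 M.
Ka(C2H5NH3+) = Kw/Kb = 1.0e-14 / 6.4 x 10^-4 = 1.56e-11.
[H^+] = sqrt(Ka x [C2H5NH3+]) = sqrt(1.56e-11 x 0.1020) = 1.26e-6 M.
pH = -log(1.26e-6) = 5.90.

5.90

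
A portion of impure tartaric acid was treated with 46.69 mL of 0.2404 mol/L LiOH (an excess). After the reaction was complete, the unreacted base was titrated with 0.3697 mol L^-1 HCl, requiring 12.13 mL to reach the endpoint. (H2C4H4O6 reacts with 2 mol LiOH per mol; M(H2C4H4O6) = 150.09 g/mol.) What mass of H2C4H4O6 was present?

Total n(LiOH) added = 0.2404 x 0.04669 = 0.01122 mol.
n(HCl) used = 0.3697 x 0.01213 = 0.004484 mol, which equals the excess n(LiOH).
So n(LiOH) consumed by the sample = 0.01122 - 0.004484 = 0.006740 mol.
n(H2C4H4O6) = 0.006740 / 2 = 0.003370 mol.
mass = 0.003370 mol x 150.09 g/mol = 0.506 g.

0.506 g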